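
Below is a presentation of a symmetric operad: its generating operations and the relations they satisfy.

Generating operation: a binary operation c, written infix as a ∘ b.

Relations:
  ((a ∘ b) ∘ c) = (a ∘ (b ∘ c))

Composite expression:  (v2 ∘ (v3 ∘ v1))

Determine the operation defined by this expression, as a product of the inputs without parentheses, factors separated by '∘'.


v2 ∘ v3 ∘ v1


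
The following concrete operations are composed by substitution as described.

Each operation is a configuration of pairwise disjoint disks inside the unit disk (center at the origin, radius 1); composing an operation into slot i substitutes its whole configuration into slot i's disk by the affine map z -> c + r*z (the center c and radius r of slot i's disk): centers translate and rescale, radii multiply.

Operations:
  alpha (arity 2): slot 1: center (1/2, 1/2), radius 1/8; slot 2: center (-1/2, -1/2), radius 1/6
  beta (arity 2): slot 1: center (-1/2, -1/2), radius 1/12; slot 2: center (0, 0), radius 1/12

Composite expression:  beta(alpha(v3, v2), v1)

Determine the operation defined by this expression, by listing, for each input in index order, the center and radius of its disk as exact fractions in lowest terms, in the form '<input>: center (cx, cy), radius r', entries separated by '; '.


v1: center (0, 0), radius 1/12; v2: center (-13/24, -13/24), radius 1/72; v3: center (-11/24, -11/24), radius 1/96


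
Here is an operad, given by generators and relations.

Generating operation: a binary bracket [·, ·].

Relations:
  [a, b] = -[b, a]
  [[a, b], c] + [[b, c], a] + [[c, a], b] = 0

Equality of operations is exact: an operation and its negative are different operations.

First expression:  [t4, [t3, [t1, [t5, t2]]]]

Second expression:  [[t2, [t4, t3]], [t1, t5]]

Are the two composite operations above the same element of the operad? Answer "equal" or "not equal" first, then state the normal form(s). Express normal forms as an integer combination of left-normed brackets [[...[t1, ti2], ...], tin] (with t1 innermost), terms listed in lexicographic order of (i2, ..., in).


The first composite normalizes to -[[[[t1, t2], t5], t3], t4] + [[[[t1, t5], t2], t3], t4]
The second composite normalizes to [[[[t1, t5], t2], t3], t4] - [[[[t1, t5], t2], t4], t3] - [[[[t1, t5], t3], t4], t2] + [[[[t1, t5], t4], t3], t2]
Distinct normal forms: not equal.

not equal; the first gives -[[[[t1, t2], t5], t3], t4] + [[[[t1, t5], t2], t3], t4] and the second [[[[t1, t5], t2], t3], t4] - [[[[t1, t5], t2], t4], t3] - [[[[t1, t5], t3], t4], t2] + [[[[t1, t5], t4], t3], t2]


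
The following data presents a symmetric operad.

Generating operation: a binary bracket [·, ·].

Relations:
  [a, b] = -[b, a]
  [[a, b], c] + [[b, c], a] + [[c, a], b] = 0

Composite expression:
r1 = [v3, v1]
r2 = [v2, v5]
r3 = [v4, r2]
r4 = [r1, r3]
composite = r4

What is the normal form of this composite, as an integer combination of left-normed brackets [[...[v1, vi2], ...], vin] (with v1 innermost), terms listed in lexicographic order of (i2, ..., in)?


Skip Jacobi rewriting: expand, keep v1-initial words, read off terms.
Composite bracket: [[v3, v1], [v4, [v2, v5]]]
Expanding via [a, b] = ab - ba: 16 signed words (2^4 = 16).
Coefficients come from the v1-initial words:
  word v1v3v2v5v4 has sign +1, contributing +[[[[v1, v3], v2], v5], v4]
  word v1v3v4v2v5 has sign -1, contributing -[[[[v1, v3], v4], v2], v5]
  word v1v3v4v5v2 has sign +1, contributing +[[[[v1, v3], v4], v5], v2]
  word v1v3v5v2v4 has sign -1, contributing -[[[[v1, v3], v5], v2], v4]

[[[[v1, v3], v2], v5], v4] - [[[[v1, v3], v4], v2], v5] + [[[[v1, v3], v4], v5], v2] - [[[[v1, v3], v5], v2], v4]


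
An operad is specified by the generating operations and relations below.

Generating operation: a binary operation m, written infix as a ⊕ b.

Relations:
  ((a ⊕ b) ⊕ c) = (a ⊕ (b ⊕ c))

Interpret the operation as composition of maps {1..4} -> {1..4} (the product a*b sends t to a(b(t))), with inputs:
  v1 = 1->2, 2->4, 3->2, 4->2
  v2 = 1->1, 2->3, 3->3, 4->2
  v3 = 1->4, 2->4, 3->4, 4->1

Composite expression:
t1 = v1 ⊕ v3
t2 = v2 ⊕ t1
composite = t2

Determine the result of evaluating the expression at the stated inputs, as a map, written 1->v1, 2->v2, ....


(v1 ⊕ v3) = 1->2, 2->2, 3->2, 4->2
(v2 ⊕ (v1 ⊕ v3)) = 1->3, 2->3, 3->3, 4->3

1->3, 2->3, 3->3, 4->3


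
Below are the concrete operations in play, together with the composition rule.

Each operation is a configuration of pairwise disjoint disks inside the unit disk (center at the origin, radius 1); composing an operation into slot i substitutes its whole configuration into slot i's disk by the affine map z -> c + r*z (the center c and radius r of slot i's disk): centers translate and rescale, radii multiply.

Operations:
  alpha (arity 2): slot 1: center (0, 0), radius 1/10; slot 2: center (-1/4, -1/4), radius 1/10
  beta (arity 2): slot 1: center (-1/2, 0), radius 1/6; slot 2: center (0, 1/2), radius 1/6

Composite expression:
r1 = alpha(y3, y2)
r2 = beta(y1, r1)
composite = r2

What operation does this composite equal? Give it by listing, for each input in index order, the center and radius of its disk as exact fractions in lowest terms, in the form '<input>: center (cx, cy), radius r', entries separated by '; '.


y1: center (-1/2, 0), radius 1/6; y2: center (-1/24, 11/24), radius 1/60; y3: center (0, 1/2), radius 1/60

Nesting under beta composes maps z -> c + r*z down each y-path.
y1: after 1 affine step, its disk has center (-1/2, 0), radius 1/6
y3: after 2 affine steps, its disk has center (0, 1/2), radius 1/60
y2: after 2 affine steps, its disk has center (-1/24, 11/24), radius 1/60


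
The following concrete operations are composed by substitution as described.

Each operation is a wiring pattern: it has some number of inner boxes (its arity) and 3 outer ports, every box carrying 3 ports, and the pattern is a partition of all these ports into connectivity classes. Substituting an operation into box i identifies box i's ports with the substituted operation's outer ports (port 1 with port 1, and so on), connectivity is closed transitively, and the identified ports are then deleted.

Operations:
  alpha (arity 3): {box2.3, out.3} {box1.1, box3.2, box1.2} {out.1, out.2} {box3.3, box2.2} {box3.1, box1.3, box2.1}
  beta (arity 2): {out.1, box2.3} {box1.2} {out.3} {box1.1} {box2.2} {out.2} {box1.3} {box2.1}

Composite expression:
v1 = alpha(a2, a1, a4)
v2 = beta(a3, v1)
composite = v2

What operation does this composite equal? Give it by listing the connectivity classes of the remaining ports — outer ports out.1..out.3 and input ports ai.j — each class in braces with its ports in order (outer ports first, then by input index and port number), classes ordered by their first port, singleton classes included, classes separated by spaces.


{out.1, a1.3} {out.2} {out.3} {a1.1, a2.3, a4.1} {a1.2, a4.3} {a2.1, a2.2, a4.2} {a3.1} {a3.2} {a3.3}

Substituting into beta glues patterns; closure does the rest.
after alpha, the pattern on (a2, a1, a4) reads {out.1, out.2} {out.3, a1.3} {a1.1, a2.3, a4.1} {a1.2, a4.3} {a2.1, a2.2, a4.2} (out.j = its outer ports)
after beta, the pattern on (a3, a2, a1, a4) reads {out.1, a1.3} {out.2} {out.3} {a1.1, a2.3, a4.1} {a1.2, a4.3} {a2.1, a2.2, a4.2} {a3.1} {a3.2} {a3.3} (out.j = its outer ports)


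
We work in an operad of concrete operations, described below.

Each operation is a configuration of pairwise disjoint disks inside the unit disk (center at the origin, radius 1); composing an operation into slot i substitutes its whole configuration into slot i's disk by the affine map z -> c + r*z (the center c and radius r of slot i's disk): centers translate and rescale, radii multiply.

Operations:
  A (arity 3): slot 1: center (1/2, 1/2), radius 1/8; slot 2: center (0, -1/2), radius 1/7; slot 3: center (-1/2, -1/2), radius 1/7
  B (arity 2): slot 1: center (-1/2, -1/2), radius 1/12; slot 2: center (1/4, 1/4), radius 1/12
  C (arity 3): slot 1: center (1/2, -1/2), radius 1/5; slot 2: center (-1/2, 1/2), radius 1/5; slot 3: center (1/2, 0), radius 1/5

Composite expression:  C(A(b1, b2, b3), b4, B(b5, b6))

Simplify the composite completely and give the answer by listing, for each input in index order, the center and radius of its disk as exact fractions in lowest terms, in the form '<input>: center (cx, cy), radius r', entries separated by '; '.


Only the slot chain above each b matters under C; compose those maps.
tracing b1 down its 2-map path: center (3/5, -2/5), radius 1/40
tracing b2 down its 2-map path: center (1/2, -3/5), radius 1/35
tracing b3 down its 2-map path: center (2/5, -3/5), radius 1/35
tracing b4 down its 1-map path: center (-1/2, 1/2), radius 1/5
tracing b5 down its 2-map path: center (2/5, -1/10), radius 1/60
tracing b6 down its 2-map path: center (11/20, 1/20), radius 1/60

b1: center (3/5, -2/5), radius 1/40; b2: center (1/2, -3/5), radius 1/35; b3: center (2/5, -3/5), radius 1/35; b4: center (-1/2, 1/2), radius 1/5; b5: center (2/5, -1/10), radius 1/60; b6: center (11/20, 1/20), radius 1/60


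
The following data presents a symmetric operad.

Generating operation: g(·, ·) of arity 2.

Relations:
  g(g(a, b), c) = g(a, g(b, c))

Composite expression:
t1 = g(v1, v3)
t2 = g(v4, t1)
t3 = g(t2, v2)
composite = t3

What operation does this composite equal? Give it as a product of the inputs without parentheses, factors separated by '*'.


v4 * v1 * v3 * v2

All parenthesizations of g agree; list the v-inputs left to right.
g(v1, v3) linearizes to v1 * v3
g(v4, g(v1, v3)) linearizes to v4 * v1 * v3
g(g(v4, g(v1, v3)), v2) linearizes to v4 * v1 * v3 * v2


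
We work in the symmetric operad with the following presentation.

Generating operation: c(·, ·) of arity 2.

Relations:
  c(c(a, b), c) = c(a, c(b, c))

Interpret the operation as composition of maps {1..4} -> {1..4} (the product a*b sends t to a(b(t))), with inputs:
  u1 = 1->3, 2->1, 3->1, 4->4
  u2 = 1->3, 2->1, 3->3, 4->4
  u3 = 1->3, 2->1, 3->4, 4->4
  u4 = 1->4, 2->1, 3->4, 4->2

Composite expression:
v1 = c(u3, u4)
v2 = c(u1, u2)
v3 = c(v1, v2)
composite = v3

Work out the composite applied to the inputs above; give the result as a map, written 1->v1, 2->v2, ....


1->4, 2->4, 3->4, 4->1


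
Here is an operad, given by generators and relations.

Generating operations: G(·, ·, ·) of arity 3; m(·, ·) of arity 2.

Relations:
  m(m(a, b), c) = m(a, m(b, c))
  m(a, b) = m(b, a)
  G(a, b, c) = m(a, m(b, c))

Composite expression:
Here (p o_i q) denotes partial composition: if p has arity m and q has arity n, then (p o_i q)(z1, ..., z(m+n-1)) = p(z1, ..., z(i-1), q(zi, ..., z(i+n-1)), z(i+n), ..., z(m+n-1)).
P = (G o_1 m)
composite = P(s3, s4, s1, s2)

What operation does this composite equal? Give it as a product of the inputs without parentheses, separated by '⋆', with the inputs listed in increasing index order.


s1 ⋆ s2 ⋆ s3 ⋆ s4

Key point: G commutes, so take the s-inputs in any fixed order.
m(s3, s4) unparenthesizes to s3 ⋆ s4
G(m(s3, s4), s1, s2) unparenthesizes to s3 ⋆ s4 ⋆ s1 ⋆ s2
the factors in increasing index order: s1 ⋆ s2 ⋆ s3 ⋆ s4


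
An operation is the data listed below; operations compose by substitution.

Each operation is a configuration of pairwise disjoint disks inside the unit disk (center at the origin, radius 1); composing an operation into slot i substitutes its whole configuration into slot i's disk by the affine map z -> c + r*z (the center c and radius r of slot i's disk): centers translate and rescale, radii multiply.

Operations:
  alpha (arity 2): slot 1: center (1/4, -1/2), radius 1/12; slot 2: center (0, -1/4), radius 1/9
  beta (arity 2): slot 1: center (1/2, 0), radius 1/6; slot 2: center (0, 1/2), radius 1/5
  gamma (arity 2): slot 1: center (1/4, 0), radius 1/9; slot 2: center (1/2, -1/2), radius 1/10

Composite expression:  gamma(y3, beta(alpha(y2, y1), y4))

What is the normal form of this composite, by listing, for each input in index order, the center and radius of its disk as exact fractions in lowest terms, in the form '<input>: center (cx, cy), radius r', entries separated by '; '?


Only the slot chain above each y matters under gamma; compose those maps.
tracing y3 down its 1-map path: center (1/4, 0), radius 1/9
tracing y2 down its 3-map path: center (133/240, -61/120), radius 1/720
tracing y1 down its 3-map path: center (11/20, -121/240), radius 1/540
tracing y4 down its 2-map path: center (1/2, -9/20), radius 1/50

y1: center (11/20, -121/240), radius 1/540; y2: center (133/240, -61/120), radius 1/720; y3: center (1/4, 0), radius 1/9; y4: center (1/2, -9/20), radius 1/50


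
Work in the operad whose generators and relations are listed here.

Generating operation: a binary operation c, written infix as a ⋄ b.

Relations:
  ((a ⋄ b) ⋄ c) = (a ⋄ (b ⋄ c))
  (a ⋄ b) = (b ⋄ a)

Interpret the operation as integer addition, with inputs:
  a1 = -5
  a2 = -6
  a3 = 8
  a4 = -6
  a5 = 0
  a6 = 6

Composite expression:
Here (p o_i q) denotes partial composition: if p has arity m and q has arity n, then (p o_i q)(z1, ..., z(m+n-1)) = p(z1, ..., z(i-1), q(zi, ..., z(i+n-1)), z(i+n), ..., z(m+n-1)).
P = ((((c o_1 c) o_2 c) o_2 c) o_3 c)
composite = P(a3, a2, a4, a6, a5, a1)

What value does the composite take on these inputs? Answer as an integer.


-3


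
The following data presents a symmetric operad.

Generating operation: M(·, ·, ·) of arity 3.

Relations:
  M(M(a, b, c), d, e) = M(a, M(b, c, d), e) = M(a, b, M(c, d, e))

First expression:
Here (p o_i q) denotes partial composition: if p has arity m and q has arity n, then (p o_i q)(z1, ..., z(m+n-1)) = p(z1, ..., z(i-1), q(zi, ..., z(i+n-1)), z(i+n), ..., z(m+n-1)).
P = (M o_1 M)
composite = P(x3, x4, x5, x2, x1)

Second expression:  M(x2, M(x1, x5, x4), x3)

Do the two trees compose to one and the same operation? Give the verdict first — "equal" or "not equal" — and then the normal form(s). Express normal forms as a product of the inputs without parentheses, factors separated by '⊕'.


Reducing the first expression gives x3 ⊕ x4 ⊕ x5 ⊕ x2 ⊕ x1
Reducing the second expression gives x2 ⊕ x1 ⊕ x5 ⊕ x4 ⊕ x3
No match — not equal.

not equal; the first gives x3 ⊕ x4 ⊕ x5 ⊕ x2 ⊕ x1 and the second x2 ⊕ x1 ⊕ x5 ⊕ x4 ⊕ x3


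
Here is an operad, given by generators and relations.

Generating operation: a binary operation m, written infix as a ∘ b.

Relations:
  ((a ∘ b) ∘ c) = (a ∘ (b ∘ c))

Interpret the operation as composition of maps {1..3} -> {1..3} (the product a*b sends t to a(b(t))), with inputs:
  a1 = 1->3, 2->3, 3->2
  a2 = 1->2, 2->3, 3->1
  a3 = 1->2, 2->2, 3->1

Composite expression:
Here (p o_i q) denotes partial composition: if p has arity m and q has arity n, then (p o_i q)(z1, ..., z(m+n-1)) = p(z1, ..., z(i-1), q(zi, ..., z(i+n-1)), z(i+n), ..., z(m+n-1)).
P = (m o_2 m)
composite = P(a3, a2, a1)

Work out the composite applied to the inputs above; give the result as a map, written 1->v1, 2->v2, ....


1->2, 2->2, 3->1

(a2 ∘ a1) = 1->1, 2->1, 3->3
(a3 ∘ (a2 ∘ a1)) = 1->2, 2->2, 3->1


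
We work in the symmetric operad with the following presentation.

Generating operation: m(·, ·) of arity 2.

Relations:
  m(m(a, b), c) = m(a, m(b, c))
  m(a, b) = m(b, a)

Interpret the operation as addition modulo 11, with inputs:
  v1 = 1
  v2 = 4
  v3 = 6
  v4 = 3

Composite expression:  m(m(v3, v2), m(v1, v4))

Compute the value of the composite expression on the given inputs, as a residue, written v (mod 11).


m(v3, v2) = 10
m(v1, v4) = 4
m(m(v3, v2), m(v1, v4)) = 3

3 (mod 11)


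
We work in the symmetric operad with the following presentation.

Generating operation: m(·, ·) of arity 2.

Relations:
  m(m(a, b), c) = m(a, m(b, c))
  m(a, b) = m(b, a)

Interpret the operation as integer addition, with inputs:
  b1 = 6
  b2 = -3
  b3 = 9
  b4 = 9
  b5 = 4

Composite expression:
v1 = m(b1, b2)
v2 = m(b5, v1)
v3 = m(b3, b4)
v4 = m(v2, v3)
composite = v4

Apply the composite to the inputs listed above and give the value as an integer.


m(b1, b2) = 3
m(b5, m(b1, b2)) = 7
m(b3, b4) = 18
m(m(b5, m(b1, b2)), m(b3, b4)) = 25

25


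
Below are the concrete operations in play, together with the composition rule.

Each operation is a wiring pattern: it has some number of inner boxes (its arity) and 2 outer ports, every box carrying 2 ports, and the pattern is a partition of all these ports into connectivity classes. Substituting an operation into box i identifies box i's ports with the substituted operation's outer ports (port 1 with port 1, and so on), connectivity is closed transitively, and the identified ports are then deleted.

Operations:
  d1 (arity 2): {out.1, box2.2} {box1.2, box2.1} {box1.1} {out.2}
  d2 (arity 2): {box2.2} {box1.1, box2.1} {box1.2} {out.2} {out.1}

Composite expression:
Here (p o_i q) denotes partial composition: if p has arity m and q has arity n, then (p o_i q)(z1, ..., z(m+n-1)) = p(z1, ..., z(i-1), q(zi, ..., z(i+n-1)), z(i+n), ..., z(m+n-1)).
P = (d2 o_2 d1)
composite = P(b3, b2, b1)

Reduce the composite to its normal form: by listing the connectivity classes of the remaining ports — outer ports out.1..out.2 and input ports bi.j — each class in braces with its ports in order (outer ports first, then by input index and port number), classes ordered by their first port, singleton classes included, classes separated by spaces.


Two ports join when wires chain via d2-identified ports.
the subtree at d1 composes to {out.1, b1.2} {out.2} {b1.1, b2.2} {b2.1} on (b2, b1); out.j = own outer ports
the subtree at d2 composes to {out.1} {out.2} {b1.1, b2.2} {b1.2, b3.1} {b2.1} {b3.2} on (b3, b2, b1); out.j = own outer ports

{out.1} {out.2} {b1.1, b2.2} {b1.2, b3.1} {b2.1} {b3.2}


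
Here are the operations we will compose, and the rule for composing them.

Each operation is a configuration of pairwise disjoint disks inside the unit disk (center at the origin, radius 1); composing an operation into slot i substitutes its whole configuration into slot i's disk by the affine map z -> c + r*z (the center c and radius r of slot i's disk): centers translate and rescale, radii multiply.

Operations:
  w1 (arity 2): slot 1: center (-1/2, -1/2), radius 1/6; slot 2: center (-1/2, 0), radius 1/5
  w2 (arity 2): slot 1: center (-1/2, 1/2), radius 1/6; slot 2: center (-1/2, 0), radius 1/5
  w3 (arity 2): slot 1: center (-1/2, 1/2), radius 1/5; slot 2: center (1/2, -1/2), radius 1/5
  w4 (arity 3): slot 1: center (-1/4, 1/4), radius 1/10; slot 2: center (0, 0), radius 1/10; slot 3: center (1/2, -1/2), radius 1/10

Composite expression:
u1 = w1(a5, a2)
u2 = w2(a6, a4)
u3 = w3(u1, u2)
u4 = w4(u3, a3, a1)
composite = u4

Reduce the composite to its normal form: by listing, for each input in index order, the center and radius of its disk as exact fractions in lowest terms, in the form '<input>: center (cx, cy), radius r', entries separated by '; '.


a1: center (1/2, -1/2), radius 1/10; a2: center (-31/100, 3/10), radius 1/250; a3: center (0, 0), radius 1/10; a4: center (-21/100, 1/5), radius 1/250; a5: center (-31/100, 29/100), radius 1/300; a6: center (-21/100, 21/100), radius 1/300

Only the slot chain above each a matters under w4; compose those maps.
a5: after 3 affine steps, its disk has center (-31/100, 29/100), radius 1/300
a2: after 3 affine steps, its disk has center (-31/100, 3/10), radius 1/250
a6: after 3 affine steps, its disk has center (-21/100, 21/100), radius 1/300
a4: after 3 affine steps, its disk has center (-21/100, 1/5), radius 1/250
a3: after 1 affine step, its disk has center (0, 0), radius 1/10
a1: after 1 affine step, its disk has center (1/2, -1/2), radius 1/10


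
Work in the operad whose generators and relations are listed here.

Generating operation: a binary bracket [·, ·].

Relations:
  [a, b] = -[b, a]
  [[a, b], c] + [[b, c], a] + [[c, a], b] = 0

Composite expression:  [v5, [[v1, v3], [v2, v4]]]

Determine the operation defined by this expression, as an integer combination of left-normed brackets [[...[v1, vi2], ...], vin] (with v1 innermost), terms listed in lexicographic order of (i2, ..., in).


-[[[[v1, v3], v2], v4], v5] + [[[[v1, v3], v4], v2], v5]

Expand each bracket as ab - ba; the v1-initial words give the coefficients.
Composite bracket: [v5, [[v1, v3], [v2, v4]]]
Each bracket splits as ab - ba, giving 16 signed words (2^4 = 16).
Keep just the words that open with v1:
  v1v3v2v4v5 appears with sign -1, giving the term -[[[[v1, v3], v2], v4], v5]
  v1v3v4v2v5 appears with sign +1, giving the term +[[[[v1, v3], v4], v2], v5]


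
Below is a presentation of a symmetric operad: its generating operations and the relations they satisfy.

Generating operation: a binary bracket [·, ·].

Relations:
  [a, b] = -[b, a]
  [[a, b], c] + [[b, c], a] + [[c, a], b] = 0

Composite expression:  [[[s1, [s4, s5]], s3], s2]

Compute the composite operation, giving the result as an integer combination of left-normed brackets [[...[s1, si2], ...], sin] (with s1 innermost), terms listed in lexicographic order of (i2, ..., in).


[[[[s1, s4], s5], s3], s2] - [[[[s1, s5], s4], s3], s2]

Antisymmetry and Jacobi reduce to s1-anchored left-normed brackets.
Composite bracket: [[[s1, [s4, s5]], s3], s2]
Full expansion: 16 signed words from ab - ba (2^4 = 16).
Only words starting with s1 matter:
  the word s1s4s5s3s2 carries sign +1 and contributes +[[[[s1, s4], s5], s3], s2]
  the word s1s5s4s3s2 carries sign -1 and contributes -[[[[s1, s5], s4], s3], s2]


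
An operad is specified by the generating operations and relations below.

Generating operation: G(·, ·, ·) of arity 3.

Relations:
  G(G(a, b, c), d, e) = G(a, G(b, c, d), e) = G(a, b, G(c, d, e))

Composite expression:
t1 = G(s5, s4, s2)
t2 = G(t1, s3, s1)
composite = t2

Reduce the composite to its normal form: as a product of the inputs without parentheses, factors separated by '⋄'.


All parenthesizations of G agree; list the s-inputs left to right.
G(s5, s4, s2) reduces to s5 ⋄ s4 ⋄ s2
G(G(s5, s4, s2), s3, s1) reduces to s5 ⋄ s4 ⋄ s2 ⋄ s3 ⋄ s1

s5 ⋄ s4 ⋄ s2 ⋄ s3 ⋄ s1


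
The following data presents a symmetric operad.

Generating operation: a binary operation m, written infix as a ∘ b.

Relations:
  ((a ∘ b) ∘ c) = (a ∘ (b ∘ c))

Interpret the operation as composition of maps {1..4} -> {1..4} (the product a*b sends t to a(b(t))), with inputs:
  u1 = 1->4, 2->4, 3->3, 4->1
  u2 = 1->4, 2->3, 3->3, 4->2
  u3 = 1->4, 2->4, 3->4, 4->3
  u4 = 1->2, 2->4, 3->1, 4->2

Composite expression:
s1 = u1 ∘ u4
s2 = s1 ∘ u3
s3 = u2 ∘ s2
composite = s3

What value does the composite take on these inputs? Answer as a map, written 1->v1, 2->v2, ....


1->2, 2->2, 3->2, 4->2

(u1 ∘ u4) = 1->4, 2->1, 3->4, 4->4
((u1 ∘ u4) ∘ u3) = 1->4, 2->4, 3->4, 4->4
(u2 ∘ ((u1 ∘ u4) ∘ u3)) = 1->2, 2->2, 3->2, 4->2


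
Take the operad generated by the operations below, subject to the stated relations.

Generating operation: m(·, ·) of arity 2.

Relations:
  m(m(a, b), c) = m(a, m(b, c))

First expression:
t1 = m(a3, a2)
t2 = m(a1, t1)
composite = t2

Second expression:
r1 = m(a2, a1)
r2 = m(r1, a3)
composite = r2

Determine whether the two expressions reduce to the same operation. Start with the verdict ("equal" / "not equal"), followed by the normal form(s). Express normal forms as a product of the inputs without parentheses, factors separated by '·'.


Normal form of the first expression: a1 · a3 · a2
Normal form of the second expression: a2 · a1 · a3
Different reductions; not equal.

not equal — first a1 · a3 · a2, second a2 · a1 · a3


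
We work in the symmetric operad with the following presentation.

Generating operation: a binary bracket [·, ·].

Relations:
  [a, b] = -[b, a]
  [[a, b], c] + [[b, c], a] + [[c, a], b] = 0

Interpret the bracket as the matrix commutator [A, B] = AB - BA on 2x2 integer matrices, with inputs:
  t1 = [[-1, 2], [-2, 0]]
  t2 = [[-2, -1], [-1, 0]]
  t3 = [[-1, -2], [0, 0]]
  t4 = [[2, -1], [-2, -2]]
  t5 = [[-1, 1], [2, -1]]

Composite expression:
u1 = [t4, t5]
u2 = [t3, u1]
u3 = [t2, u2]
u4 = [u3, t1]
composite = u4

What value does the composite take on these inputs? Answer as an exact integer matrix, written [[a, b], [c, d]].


[[16, 56], [64, -16]]

[t4, t5] = [[0, 4], [-8, 0]]
[t3, [t4, t5]] = [[16, -4], [-8, -16]]
[t2, [t3, [t4, t5]]] = [[4, 40], [-48, -4]]
[[t2, [t3, [t4, t5]]], t1] = [[16, 56], [64, -16]]


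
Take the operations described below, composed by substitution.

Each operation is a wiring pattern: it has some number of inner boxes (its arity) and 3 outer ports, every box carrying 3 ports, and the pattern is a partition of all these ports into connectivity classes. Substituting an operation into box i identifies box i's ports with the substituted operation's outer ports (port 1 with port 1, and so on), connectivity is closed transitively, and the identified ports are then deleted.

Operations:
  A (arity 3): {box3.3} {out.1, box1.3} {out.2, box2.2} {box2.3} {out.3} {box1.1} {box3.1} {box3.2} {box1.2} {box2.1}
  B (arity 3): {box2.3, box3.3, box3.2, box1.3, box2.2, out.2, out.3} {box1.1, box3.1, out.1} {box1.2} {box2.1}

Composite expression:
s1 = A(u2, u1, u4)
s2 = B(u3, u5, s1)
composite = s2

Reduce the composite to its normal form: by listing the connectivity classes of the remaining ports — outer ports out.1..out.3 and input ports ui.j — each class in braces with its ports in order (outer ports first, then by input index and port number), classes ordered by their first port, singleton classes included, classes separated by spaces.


{out.1, u2.3, u3.1} {out.2, out.3, u1.2, u3.3, u5.2, u5.3} {u1.1} {u1.3} {u2.1} {u2.2} {u3.2} {u4.1} {u4.2} {u4.3} {u5.1}


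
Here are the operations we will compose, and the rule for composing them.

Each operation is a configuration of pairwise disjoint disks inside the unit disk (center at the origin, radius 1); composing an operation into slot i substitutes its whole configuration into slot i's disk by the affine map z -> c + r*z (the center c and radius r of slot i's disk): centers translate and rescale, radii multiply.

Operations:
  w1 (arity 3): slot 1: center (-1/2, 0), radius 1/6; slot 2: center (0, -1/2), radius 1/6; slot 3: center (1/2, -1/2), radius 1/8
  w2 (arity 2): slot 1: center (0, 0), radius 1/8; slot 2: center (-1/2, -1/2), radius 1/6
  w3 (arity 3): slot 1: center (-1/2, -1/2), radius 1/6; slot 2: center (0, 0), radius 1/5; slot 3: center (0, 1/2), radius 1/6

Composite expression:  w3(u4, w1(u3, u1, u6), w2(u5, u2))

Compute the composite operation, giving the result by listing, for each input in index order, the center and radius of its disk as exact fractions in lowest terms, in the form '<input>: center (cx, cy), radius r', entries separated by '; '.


u1: center (0, -1/10), radius 1/30; u2: center (-1/12, 5/12), radius 1/36; u3: center (-1/10, 0), radius 1/30; u4: center (-1/2, -1/2), radius 1/6; u5: center (0, 1/2), radius 1/48; u6: center (1/10, -1/10), radius 1/40


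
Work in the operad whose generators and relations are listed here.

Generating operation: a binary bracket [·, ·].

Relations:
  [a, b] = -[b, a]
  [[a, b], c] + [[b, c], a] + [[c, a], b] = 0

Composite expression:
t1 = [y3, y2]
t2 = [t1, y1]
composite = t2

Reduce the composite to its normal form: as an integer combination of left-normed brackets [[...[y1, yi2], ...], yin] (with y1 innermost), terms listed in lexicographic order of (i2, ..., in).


[[y1, y2], y3] - [[y1, y3], y2]

Antisymmetry and Jacobi reduce to y1-anchored left-normed brackets.
Composite bracket: [[y3, y2], y1]
Each bracket splits as ab - ba, giving 4 signed words (2^2 = 4).
Collect the words opening with y1:
  the word y1y2y3 carries sign +1 and contributes +[[y1, y2], y3]
  the word y1y3y2 carries sign -1 and contributes -[[y1, y3], y2]


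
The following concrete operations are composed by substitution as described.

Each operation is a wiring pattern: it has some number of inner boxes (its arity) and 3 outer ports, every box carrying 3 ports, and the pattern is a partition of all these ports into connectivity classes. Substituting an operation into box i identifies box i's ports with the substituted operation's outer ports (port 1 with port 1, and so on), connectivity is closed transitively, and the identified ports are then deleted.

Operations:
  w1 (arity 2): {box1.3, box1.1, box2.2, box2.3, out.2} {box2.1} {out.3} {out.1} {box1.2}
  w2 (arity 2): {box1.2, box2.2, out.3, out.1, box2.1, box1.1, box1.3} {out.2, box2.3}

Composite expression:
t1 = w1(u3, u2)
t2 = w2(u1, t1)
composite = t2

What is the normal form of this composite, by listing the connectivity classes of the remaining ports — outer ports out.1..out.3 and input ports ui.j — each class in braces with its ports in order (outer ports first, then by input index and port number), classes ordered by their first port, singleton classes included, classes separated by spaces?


{out.1, out.3, u1.1, u1.2, u1.3, u2.2, u2.3, u3.1, u3.3} {out.2} {u2.1} {u3.2}


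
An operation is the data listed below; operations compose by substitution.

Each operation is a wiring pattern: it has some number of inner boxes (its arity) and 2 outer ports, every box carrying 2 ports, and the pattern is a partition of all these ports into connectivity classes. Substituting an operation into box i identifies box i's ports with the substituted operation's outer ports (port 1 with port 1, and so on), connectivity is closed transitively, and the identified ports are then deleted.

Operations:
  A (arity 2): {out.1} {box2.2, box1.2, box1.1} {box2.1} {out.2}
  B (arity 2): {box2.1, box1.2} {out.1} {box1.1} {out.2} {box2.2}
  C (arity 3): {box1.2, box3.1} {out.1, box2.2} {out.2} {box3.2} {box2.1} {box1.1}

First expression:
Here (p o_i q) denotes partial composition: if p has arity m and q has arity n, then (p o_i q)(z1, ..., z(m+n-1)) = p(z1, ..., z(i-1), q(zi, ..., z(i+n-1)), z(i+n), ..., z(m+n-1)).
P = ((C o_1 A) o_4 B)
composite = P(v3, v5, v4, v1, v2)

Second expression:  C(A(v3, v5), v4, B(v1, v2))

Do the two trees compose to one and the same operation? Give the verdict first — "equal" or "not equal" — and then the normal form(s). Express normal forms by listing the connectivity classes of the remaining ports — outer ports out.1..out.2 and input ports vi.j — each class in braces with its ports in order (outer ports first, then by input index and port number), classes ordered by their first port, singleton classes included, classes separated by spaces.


equal; the common form is {out.1, v4.2} {out.2} {v1.1} {v1.2, v2.1} {v2.2} {v3.1, v3.2, v5.2} {v4.1} {v5.1}

The first composite normalizes to {out.1, v4.2} {out.2} {v1.1} {v1.2, v2.1} {v2.2} {v3.1, v3.2, v5.2} {v4.1} {v5.1}
The second composite normalizes to {out.1, v4.2} {out.2} {v1.1} {v1.2, v2.1} {v2.2} {v3.1, v3.2, v5.2} {v4.1} {v5.1}
Both agree, so they are equal.


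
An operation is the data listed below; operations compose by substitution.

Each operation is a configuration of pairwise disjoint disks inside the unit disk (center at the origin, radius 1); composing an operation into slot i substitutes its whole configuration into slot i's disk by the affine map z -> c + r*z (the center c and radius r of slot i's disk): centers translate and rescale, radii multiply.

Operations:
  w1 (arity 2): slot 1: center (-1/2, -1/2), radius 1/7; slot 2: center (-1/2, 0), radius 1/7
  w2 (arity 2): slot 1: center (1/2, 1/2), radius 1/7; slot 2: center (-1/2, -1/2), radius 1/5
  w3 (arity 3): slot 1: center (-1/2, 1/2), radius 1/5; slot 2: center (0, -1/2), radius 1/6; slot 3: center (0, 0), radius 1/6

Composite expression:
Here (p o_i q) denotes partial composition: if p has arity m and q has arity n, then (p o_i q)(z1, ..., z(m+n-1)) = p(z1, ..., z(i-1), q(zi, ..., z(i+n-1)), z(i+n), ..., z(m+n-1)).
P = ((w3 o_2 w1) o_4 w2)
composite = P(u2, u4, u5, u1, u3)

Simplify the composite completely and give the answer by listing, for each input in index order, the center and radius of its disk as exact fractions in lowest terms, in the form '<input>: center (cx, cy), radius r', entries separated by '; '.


Each u-disk chains the slot maps above it in w3; radii multiply.
input u2: composing its 1 substitution step yields center (-1/2, 1/2), radius 1/5
input u4: composing its 2 substitution steps yields center (-1/12, -7/12), radius 1/42
input u5: composing its 2 substitution steps yields center (-1/12, -1/2), radius 1/42
input u1: composing its 2 substitution steps yields center (1/12, 1/12), radius 1/42
input u3: composing its 2 substitution steps yields center (-1/12, -1/12), radius 1/30

u1: center (1/12, 1/12), radius 1/42; u2: center (-1/2, 1/2), radius 1/5; u3: center (-1/12, -1/12), radius 1/30; u4: center (-1/12, -7/12), radius 1/42; u5: center (-1/12, -1/2), radius 1/42


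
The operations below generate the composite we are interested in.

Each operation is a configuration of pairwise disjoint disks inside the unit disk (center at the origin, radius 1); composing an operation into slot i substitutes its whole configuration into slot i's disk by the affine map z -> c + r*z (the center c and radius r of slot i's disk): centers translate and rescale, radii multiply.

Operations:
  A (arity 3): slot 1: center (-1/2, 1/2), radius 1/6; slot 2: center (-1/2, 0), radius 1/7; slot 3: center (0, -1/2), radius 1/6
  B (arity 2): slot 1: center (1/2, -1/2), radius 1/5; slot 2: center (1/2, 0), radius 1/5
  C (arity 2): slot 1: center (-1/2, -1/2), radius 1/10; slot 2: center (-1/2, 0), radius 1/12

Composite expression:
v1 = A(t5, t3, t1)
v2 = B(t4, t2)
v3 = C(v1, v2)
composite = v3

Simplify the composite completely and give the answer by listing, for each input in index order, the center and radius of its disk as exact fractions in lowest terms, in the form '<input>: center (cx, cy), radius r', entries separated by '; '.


t1: center (-1/2, -11/20), radius 1/60; t2: center (-11/24, 0), radius 1/60; t3: center (-11/20, -1/2), radius 1/70; t4: center (-11/24, -1/24), radius 1/60; t5: center (-11/20, -9/20), radius 1/60


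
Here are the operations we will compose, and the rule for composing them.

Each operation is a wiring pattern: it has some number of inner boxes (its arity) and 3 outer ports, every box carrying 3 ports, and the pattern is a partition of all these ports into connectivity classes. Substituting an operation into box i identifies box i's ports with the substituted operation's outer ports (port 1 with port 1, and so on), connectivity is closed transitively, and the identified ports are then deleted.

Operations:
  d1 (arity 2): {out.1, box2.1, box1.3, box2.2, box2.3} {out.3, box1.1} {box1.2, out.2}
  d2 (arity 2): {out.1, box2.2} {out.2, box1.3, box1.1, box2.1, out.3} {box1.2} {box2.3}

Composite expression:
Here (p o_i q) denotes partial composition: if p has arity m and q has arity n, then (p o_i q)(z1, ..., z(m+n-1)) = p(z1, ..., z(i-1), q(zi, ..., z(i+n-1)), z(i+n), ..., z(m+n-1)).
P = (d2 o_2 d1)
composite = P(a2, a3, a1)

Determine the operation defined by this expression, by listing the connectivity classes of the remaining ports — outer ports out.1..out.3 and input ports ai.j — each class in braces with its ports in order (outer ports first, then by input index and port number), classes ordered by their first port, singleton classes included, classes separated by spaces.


Treat the ports identified at d2 as solder joints: merge, then drop.
through d1, on inputs (a3, a1): {out.1, a1.1, a1.2, a1.3, a3.3} {out.2, a3.2} {out.3, a3.1} (out.j = stage outer ports)
through d2, on inputs (a2, a3, a1): {out.1, a3.2} {out.2, out.3, a1.1, a1.2, a1.3, a2.1, a2.3, a3.3} {a2.2} {a3.1} (out.j = stage outer ports)

{out.1, a3.2} {out.2, out.3, a1.1, a1.2, a1.3, a2.1, a2.3, a3.3} {a2.2} {a3.1}


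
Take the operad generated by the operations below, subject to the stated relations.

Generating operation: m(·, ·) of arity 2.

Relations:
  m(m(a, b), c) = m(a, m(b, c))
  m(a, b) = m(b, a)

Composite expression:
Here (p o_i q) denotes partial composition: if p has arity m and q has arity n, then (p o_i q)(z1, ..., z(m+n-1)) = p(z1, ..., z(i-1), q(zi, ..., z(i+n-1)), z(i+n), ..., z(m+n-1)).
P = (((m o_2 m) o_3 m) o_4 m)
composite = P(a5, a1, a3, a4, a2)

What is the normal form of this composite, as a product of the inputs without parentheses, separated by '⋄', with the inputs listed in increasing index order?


a1 ⋄ a2 ⋄ a3 ⋄ a4 ⋄ a5


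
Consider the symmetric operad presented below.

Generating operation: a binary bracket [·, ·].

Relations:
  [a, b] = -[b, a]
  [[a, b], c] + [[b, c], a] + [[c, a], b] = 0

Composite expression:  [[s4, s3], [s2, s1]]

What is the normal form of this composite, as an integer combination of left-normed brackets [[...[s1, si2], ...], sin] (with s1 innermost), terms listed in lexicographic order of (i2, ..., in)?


-[[[s1, s2], s3], s4] + [[[s1, s2], s4], s3]

In the tensor algebra, words opening s1 carry the s1-anchored form.
Composite bracket: [[s4, s3], [s2, s1]]
Full expansion: 8 signed words from ab - ba (2^3 = 8).
Keep just the words that open with s1:
  s1s2s3s4 (sign -1) contributes -[[[s1, s2], s3], s4]
  s1s2s4s3 (sign +1) contributes +[[[s1, s2], s4], s3]


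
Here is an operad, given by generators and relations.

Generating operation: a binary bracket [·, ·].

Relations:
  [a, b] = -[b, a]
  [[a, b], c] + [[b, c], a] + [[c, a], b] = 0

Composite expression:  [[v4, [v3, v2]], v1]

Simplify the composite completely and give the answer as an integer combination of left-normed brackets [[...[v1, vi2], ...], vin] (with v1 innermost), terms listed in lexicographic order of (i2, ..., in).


Antisymmetry and Jacobi reduce to v1-anchored left-normed brackets.
Composite bracket: [[v4, [v3, v2]], v1]
Under [a, b] = ab - ba we get 8 signed associative words (2^3 = 8).
Coefficients come from the v1-initial words:
  v1v2v3v4 (sign -1) contributes -[[[v1, v2], v3], v4]
  v1v3v2v4 (sign +1) contributes +[[[v1, v3], v2], v4]
  v1v4v2v3 (sign +1) contributes +[[[v1, v4], v2], v3]
  v1v4v3v2 (sign -1) contributes -[[[v1, v4], v3], v2]

-[[[v1, v2], v3], v4] + [[[v1, v3], v2], v4] + [[[v1, v4], v2], v3] - [[[v1, v4], v3], v2]


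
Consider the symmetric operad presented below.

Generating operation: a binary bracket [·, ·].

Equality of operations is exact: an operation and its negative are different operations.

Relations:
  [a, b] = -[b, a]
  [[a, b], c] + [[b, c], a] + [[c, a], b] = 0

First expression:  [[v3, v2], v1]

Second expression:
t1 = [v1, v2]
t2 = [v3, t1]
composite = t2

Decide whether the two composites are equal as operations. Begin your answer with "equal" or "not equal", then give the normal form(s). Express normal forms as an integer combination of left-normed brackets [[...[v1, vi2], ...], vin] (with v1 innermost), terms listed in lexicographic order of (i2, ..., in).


not equal: they reduce to [[v1, v2], v3] - [[v1, v3], v2] and -[[v1, v2], v3]

The first expression reduces to [[v1, v2], v3] - [[v1, v3], v2]
The second expression reduces to -[[v1, v2], v3]
They disagree, so not equal.


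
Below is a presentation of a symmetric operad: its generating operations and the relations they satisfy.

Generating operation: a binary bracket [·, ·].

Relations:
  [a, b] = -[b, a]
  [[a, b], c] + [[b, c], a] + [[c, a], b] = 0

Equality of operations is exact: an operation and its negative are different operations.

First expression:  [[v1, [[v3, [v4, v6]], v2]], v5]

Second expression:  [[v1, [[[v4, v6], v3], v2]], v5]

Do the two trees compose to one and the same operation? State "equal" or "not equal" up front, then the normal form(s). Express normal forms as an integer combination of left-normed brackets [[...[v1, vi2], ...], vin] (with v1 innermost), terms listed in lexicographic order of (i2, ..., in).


Reducing the first expression gives -[[[[[v1, v2], v3], v4], v6], v5] + [[[[[v1, v2], v3], v6], v4], v5] + [[[[[v1, v2], v4], v6], v3], v5] - [[[[[v1, v2], v6], v4], v3], v5] + [[[[[v1, v3], v4], v6], v2], v5] - [[[[[v1, v3], v6], v4], v2], v5] - [[[[[v1, v4], v6], v3], v2], v5] + [[[[[v1, v6], v4], v3], v2], v5]
Reducing the second expression gives [[[[[v1, v2], v3], v4], v6], v5] - [[[[[v1, v2], v3], v6], v4], v5] - [[[[[v1, v2], v4], v6], v3], v5] + [[[[[v1, v2], v6], v4], v3], v5] - [[[[[v1, v3], v4], v6], v2], v5] + [[[[[v1, v3], v6], v4], v2], v5] + [[[[[v1, v4], v6], v3], v2], v5] - [[[[[v1, v6], v4], v3], v2], v5]
The forms do not match — not equal.

not equal; first: -[[[[[v1, v2], v3], v4], v6], v5] + [[[[[v1, v2], v3], v6], v4], v5] + [[[[[v1, v2], v4], v6], v3], v5] - [[[[[v1, v2], v6], v4], v3], v5] + [[[[[v1, v3], v4], v6], v2], v5] - [[[[[v1, v3], v6], v4], v2], v5] - [[[[[v1, v4], v6], v3], v2], v5] + [[[[[v1, v6], v4], v3], v2], v5]; second: [[[[[v1, v2], v3], v4], v6], v5] - [[[[[v1, v2], v3], v6], v4], v5] - [[[[[v1, v2], v4], v6], v3], v5] + [[[[[v1, v2], v6], v4], v3], v5] - [[[[[v1, v3], v4], v6], v2], v5] + [[[[[v1, v3], v6], v4], v2], v5] + [[[[[v1, v4], v6], v3], v2], v5] - [[[[[v1, v6], v4], v3], v2], v5]
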